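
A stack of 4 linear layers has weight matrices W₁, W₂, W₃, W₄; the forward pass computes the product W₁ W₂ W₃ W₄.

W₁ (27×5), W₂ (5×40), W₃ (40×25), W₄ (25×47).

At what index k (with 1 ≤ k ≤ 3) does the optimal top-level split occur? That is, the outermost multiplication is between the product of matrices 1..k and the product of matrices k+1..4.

1

Adjacent pairs: W₁W₂ = 27·5·40 = 5400; W₂W₃ = 5·40·25 = 5000; W₃W₄ = 40·25·47 = 47000.
Length 3: W₁..W₃: k=1: 0+5000+27·5·25=8375; k=2: 5400+0+27·40·25=32400 → min 8375 | W₂..W₄: k=2: 0+47000+5·40·47=56400; k=3: 5000+0+5·25·47=10875 → min 10875.
Top-level splits: k=1: (W₁..W₁)·(W₂..W₄) → 0+10875+27·5·47 = 17220; k=2: (W₁..W₂)·(W₃..W₄) → 5400+47000+27·40·47 = 103160; k=3: (W₁..W₃)·(W₄..W₄) → 8375+0+27·25·47 = 40100.
Best split is after W₁, i.e. k = 1.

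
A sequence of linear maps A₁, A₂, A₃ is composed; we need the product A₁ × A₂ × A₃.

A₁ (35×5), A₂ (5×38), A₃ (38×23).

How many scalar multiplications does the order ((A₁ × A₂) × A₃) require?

37240

(A₁ × A₂): 35×5 by 5×38 → 35×38, cost 35·5·38 = 6650
((A₁ × A₂) × A₃): 35×38 by 38×23 → 35×23, cost 35·38·23 = 30590; cumulative 37240
Total: 37240 scalar multiplications.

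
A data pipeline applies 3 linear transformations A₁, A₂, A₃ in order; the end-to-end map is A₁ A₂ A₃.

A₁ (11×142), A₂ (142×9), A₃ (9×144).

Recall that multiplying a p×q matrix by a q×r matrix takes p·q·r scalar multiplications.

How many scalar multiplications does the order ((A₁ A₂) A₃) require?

(A₁ A₂): 11×142 by 142×9 → 11×9, cost 11·142·9 = 14058
((A₁ A₂) A₃): 11×9 by 9×144 → 11×144, cost 11·9·144 = 14256; cumulative 28314
Total: 28314 scalar multiplications.

28314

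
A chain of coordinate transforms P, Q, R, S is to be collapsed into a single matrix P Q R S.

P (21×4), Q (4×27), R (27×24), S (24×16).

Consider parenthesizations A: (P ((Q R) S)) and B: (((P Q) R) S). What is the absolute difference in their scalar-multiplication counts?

18468

Order A = (P ((Q R) S)): (Q R): 4×27 by 27×24 → 4×24, cost 4·27·24 = 2592; ((Q R) S): 4×24 by 24×16 → 4×16, cost 4·24·16 = 1536; cumulative 4128; (P ((Q R) S)): 21×4 by 4×16 → 21×16, cost 21·4·16 = 1344; cumulative 5472. Total 5472.
Order B = (((P Q) R) S): (P Q): 21×4 by 4×27 → 21×27, cost 21·4·27 = 2268; ((P Q) R): 21×27 by 27×24 → 21×24, cost 21·27·24 = 13608; cumulative 15876; (((P Q) R) S): 21×24 by 24×16 → 21×16, cost 21·24·16 = 8064; cumulative 23940. Total 23940.
Difference: |5472 − 23940| = 18468.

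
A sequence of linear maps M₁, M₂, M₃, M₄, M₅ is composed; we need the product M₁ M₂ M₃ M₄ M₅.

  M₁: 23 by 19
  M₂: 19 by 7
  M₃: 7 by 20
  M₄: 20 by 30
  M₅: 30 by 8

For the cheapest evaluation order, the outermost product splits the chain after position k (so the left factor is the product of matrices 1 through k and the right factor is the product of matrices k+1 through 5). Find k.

2

Adjacent pairs: M₁M₂ = 23·19·7 = 3059; M₂M₃ = 19·7·20 = 2660; M₃M₄ = 7·20·30 = 4200; M₄M₅ = 20·30·8 = 4800.
Length 3: M₁..M₃: k=1: 0+2660+23·19·20=11400; k=2: 3059+0+23·7·20=6279 → min 6279 | M₂..M₄: k=2: 0+4200+19·7·30=8190; k=3: 2660+0+19·20·30=14060 → min 8190 | M₃..M₅: k=3: 0+4800+7·20·8=5920; k=4: 4200+0+7·30·8=5880 → min 5880.
Length 4: M₁..M₄: k=1: 0+8190+23·19·30=21300; k=2: 3059+4200+23·7·30=12089; k=3: 6279+0+23·20·30=20079 → min 12089 | M₂..M₅: k=2: 0+5880+19·7·8=6944; k=3: 2660+4800+19·20·8=10500; k=4: 8190+0+19·30·8=12750 → min 6944.
Top-level splits: k=1: (M₁..M₁)·(M₂..M₅) → 0+6944+23·19·8 = 10440; k=2: (M₁..M₂)·(M₃..M₅) → 3059+5880+23·7·8 = 10227; k=3: (M₁..M₃)·(M₄..M₅) → 6279+4800+23·20·8 = 14759; k=4: (M₁..M₄)·(M₅..M₅) → 12089+0+23·30·8 = 17609.
Best split is after M₂, i.e. k = 2.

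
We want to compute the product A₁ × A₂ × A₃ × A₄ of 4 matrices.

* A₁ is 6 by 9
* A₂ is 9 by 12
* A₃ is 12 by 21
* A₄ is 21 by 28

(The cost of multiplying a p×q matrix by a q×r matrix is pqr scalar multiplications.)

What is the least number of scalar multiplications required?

5688

Adjacent pairs: A₁A₂ = 6·9·12 = 648; A₂A₃ = 9·12·21 = 2268; A₃A₄ = 12·21·28 = 7056.
Length 3: A₁..A₃: k=1: 0+2268+6·9·21=3402; k=2: 648+0+6·12·21=2160 → min 2160 | A₂..A₄: k=2: 0+7056+9·12·28=10080; k=3: 2268+0+9·21·28=7560 → min 7560.
Length 4: A₁..A₄: k=1: 0+7560+6·9·28=9072; k=2: 648+7056+6·12·28=9720; k=3: 2160+0+6·21·28=5688 → min 5688.
Optimal order: (((A₁ × A₂) × A₃) × A₄) with cost 5688.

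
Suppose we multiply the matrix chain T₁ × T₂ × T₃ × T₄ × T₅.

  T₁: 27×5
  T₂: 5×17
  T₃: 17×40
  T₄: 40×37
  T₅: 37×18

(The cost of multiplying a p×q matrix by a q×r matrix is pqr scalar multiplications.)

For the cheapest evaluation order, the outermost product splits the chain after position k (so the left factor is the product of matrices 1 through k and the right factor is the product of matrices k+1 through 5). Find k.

Adjacent pairs: T₁T₂ = 27·5·17 = 2295; T₂T₃ = 5·17·40 = 3400; T₃T₄ = 17·40·37 = 25160; T₄T₅ = 40·37·18 = 26640.
Length 3: T₁..T₃: k=1: 0+3400+27·5·40=8800; k=2: 2295+0+27·17·40=20655 → min 8800 | T₂..T₄: k=2: 0+25160+5·17·37=28305; k=3: 3400+0+5·40·37=10800 → min 10800 | T₃..T₅: k=3: 0+26640+17·40·18=38880; k=4: 25160+0+17·37·18=36482 → min 36482.
Length 4: T₁..T₄: k=1: 0+10800+27·5·37=15795; k=2: 2295+25160+27·17·37=44438; k=3: 8800+0+27·40·37=48760 → min 15795 | T₂..T₅: k=2: 0+36482+5·17·18=38012; k=3: 3400+26640+5·40·18=33640; k=4: 10800+0+5·37·18=14130 → min 14130.
Top-level splits: k=1: (T₁..T₁)·(T₂..T₅) → 0+14130+27·5·18 = 16560; k=2: (T₁..T₂)·(T₃..T₅) → 2295+36482+27·17·18 = 47039; k=3: (T₁..T₃)·(T₄..T₅) → 8800+26640+27·40·18 = 54880; k=4: (T₁..T₄)·(T₅..T₅) → 15795+0+27·37·18 = 33777.
Best split is after T₁, i.e. k = 1.

1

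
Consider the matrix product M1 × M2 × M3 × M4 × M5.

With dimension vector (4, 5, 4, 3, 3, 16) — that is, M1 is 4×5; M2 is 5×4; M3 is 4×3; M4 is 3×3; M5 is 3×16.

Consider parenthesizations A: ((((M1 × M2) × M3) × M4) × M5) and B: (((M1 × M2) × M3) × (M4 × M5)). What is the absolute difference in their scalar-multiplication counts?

108

Order A = ((((M1 × M2) × M3) × M4) × M5): (M1 × M2): 4×5 by 5×4 → 4×4, cost 4·5·4 = 80; ((M1 × M2) × M3): 4×4 by 4×3 → 4×3, cost 4·4·3 = 48; cumulative 128; (((M1 × M2) × M3) × M4): 4×3 by 3×3 → 4×3, cost 4·3·3 = 36; cumulative 164; ((((M1 × M2) × M3) × M4) × M5): 4×3 by 3×16 → 4×16, cost 4·3·16 = 192; cumulative 356. Total 356.
Order B = (((M1 × M2) × M3) × (M4 × M5)): (M1 × M2): 4×5 by 5×4 → 4×4, cost 4·5·4 = 80; ((M1 × M2) × M3): 4×4 by 4×3 → 4×3, cost 4·4·3 = 48; cumulative 128; (M4 × M5): 3×3 by 3×16 → 3×16, cost 3·3·16 = 144; (((M1 × M2) × M3) × (M4 × M5)): 4×3 by 3×16 → 4×16, cost 4·3·16 = 192; cumulative 464. Total 464.
Difference: |356 − 464| = 108.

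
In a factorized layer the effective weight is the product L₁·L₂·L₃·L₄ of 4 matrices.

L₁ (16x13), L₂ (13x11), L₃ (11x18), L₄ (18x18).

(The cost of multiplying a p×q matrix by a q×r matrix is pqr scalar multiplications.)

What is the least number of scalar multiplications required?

Adjacent pairs: L₁L₂ = 16·13·11 = 2288; L₂L₃ = 13·11·18 = 2574; L₃L₄ = 11·18·18 = 3564.
Length 3: L₁..L₃: k=1: 0+2574+16·13·18=6318; k=2: 2288+0+16·11·18=5456 → min 5456 | L₂..L₄: k=2: 0+3564+13·11·18=6138; k=3: 2574+0+13·18·18=6786 → min 6138.
Length 4: L₁..L₄: k=1: 0+6138+16·13·18=9882; k=2: 2288+3564+16·11·18=9020; k=3: 5456+0+16·18·18=10640 → min 9020.
Optimal order: ((L₁·L₂)·(L₃·L₄)) with cost 9020.

9020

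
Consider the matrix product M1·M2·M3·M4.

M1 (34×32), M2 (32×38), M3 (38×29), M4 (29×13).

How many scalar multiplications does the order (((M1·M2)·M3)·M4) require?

91630

(M1·M2): 34×32 by 32×38 → 34×38, cost 34·32·38 = 41344
((M1·M2)·M3): 34×38 by 38×29 → 34×29, cost 34·38·29 = 37468; cumulative 78812
(((M1·M2)·M3)·M4): 34×29 by 29×13 → 34×13, cost 34·29·13 = 12818; cumulative 91630
Total: 91630 scalar multiplications.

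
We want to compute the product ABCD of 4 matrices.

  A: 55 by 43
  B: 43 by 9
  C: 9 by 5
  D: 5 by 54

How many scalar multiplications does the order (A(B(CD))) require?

(CD): 9×5 by 5×54 → 9×54, cost 9·5·54 = 2430
(B(CD)): 43×9 by 9×54 → 43×54, cost 43·9·54 = 20898; cumulative 23328
(A(B(CD))): 55×43 by 43×54 → 55×54, cost 55·43·54 = 127710; cumulative 151038
Total: 151038 scalar multiplications.

151038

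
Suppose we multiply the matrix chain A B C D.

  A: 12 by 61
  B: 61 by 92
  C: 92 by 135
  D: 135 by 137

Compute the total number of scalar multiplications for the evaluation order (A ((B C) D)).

(B C): 61×92 by 92×135 → 61×135, cost 61·92·135 = 757620
((B C) D): 61×135 by 135×137 → 61×137, cost 61·135·137 = 1128195; cumulative 1885815
(A ((B C) D)): 12×61 by 61×137 → 12×137, cost 12·61·137 = 100284; cumulative 1986099
Total: 1986099 scalar multiplications.

1986099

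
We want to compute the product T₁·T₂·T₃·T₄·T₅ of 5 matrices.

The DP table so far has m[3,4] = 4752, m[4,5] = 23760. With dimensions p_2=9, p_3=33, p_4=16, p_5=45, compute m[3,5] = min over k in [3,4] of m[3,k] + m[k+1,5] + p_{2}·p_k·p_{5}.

11232

m[3,5] = min over k∈[3,4] of m[3,k]+m[k+1,5]+p_{2}·p_k·p_{5}.
k=3: 0 + 23760 + 9·33·45 = 37125; k=4: 4752 + 0 + 9·16·45 = 11232.
Minimum: 11232 at k=4.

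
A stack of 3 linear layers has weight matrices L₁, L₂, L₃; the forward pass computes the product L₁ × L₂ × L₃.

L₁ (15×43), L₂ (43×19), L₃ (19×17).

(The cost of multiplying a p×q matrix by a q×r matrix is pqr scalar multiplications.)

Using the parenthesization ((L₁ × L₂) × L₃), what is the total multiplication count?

17100

(L₁ × L₂): 15×43 by 43×19 → 15×19, cost 15·43·19 = 12255
((L₁ × L₂) × L₃): 15×19 by 19×17 → 15×17, cost 15·19·17 = 4845; cumulative 17100
Total: 17100 scalar multiplications.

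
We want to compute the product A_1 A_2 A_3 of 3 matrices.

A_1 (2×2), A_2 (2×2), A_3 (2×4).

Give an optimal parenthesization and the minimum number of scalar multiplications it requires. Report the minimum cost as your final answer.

(A_1 (A_2 A_3)): cost 32.
((A_1 A_2) A_3): cost 24.
Optimal: ((A_1 A_2) A_3) with cost 24.

24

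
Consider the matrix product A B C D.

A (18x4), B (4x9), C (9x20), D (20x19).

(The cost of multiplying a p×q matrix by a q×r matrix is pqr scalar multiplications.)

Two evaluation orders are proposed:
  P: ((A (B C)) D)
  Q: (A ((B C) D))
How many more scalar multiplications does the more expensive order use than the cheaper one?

5392

Order P = ((A (B C)) D): (B C): 4×9 by 9×20 → 4×20, cost 4·9·20 = 720; (A (B C)): 18×4 by 4×20 → 18×20, cost 18·4·20 = 1440; cumulative 2160; ((A (B C)) D): 18×20 by 20×19 → 18×19, cost 18·20·19 = 6840; cumulative 9000. Total 9000.
Order Q = (A ((B C) D)): (B C): 4×9 by 9×20 → 4×20, cost 4·9·20 = 720; ((B C) D): 4×20 by 20×19 → 4×19, cost 4·20·19 = 1520; cumulative 2240; (A ((B C) D)): 18×4 by 4×19 → 18×19, cost 18·4·19 = 1368; cumulative 3608. Total 3608.
Difference: |9000 − 3608| = 5392.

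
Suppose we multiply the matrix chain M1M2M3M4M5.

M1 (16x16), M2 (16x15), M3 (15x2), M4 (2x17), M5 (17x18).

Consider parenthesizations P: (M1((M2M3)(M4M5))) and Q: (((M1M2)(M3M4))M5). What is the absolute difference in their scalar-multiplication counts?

Order P = (M1((M2M3)(M4M5))): (M2M3): 16×15 by 15×2 → 16×2, cost 16·15·2 = 480; (M4M5): 2×17 by 17×18 → 2×18, cost 2·17·18 = 612; ((M2M3)(M4M5)): 16×2 by 2×18 → 16×18, cost 16·2·18 = 576; cumulative 1668; (M1((M2M3)(M4M5))): 16×16 by 16×18 → 16×18, cost 16·16·18 = 4608; cumulative 6276. Total 6276.
Order Q = (((M1M2)(M3M4))M5): (M1M2): 16×16 by 16×15 → 16×15, cost 16·16·15 = 3840; (M3M4): 15×2 by 2×17 → 15×17, cost 15·2·17 = 510; ((M1M2)(M3M4)): 16×15 by 15×17 → 16×17, cost 16·15·17 = 4080; cumulative 8430; (((M1M2)(M3M4))M5): 16×17 by 17×18 → 16×18, cost 16·17·18 = 4896; cumulative 13326. Total 13326.
Difference: |6276 − 13326| = 7050.

7050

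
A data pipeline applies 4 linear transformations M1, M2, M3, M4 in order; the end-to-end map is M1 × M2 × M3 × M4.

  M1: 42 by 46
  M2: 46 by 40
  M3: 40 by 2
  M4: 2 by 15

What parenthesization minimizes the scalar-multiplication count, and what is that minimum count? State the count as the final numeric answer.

Adjacent pairs: M1M2 = 42·46·40 = 77280; M2M3 = 46·40·2 = 3680; M3M4 = 40·2·15 = 1200.
Length 3: M1..M3: k=1: 0+3680+42·46·2=7544; k=2: 77280+0+42·40·2=80640 → min 7544 | M2..M4: k=2: 0+1200+46·40·15=28800; k=3: 3680+0+46·2·15=5060 → min 5060.
Length 4: M1..M4: k=1: 0+5060+42·46·15=34040; k=2: 77280+1200+42·40·15=103680; k=3: 7544+0+42·2·15=8804 → min 8804.
Optimal parenthesization: ((M1 × (M2 × M3)) × M4) with cost 8804.

8804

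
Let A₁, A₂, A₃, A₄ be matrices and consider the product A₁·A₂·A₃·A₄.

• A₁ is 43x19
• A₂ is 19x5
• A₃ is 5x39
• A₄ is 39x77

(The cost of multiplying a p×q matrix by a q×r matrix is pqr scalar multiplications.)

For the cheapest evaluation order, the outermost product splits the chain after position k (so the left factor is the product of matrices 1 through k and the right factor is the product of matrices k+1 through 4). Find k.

2

Adjacent pairs: A₁A₂ = 43·19·5 = 4085; A₂A₃ = 19·5·39 = 3705; A₃A₄ = 5·39·77 = 15015.
Length 3: A₁..A₃: k=1: 0+3705+43·19·39=35568; k=2: 4085+0+43·5·39=12470 → min 12470 | A₂..A₄: k=2: 0+15015+19·5·77=22330; k=3: 3705+0+19·39·77=60762 → min 22330.
Top-level splits: k=1: (A₁..A₁)·(A₂..A₄) → 0+22330+43·19·77 = 85239; k=2: (A₁..A₂)·(A₃..A₄) → 4085+15015+43·5·77 = 35655; k=3: (A₁..A₃)·(A₄..A₄) → 12470+0+43·39·77 = 141599.
Best split is after A₂, i.e. k = 2.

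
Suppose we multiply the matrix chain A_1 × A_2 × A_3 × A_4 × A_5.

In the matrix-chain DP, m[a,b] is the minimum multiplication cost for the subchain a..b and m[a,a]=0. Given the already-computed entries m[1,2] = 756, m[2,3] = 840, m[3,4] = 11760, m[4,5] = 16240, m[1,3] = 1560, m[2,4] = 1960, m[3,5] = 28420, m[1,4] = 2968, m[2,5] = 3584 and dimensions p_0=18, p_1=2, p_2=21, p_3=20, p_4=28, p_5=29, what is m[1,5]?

m[1,5] = min over k∈[1,4] of m[1,k]+m[k+1,5]+p_{0}·p_k·p_{5}.
k=1: 0 + 3584 + 18·2·29 = 4628; k=2: 756 + 28420 + 18·21·29 = 40138; k=3: 1560 + 16240 + 18·20·29 = 28240; k=4: 2968 + 0 + 18·28·29 = 17584.
Minimum: 4628 at k=1.

4628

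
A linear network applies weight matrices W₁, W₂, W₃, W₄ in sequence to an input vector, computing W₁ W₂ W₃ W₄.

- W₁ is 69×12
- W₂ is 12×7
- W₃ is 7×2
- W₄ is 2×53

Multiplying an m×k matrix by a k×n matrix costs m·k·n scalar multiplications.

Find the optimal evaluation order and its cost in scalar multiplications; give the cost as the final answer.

9138

Adjacent pairs: W₁W₂ = 69·12·7 = 5796; W₂W₃ = 12·7·2 = 168; W₃W₄ = 7·2·53 = 742.
Length 3: W₁..W₃: k=1: 0+168+69·12·2=1824; k=2: 5796+0+69·7·2=6762 → min 1824 | W₂..W₄: k=2: 0+742+12·7·53=5194; k=3: 168+0+12·2·53=1440 → min 1440.
Length 4: W₁..W₄: k=1: 0+1440+69·12·53=45324; k=2: 5796+742+69·7·53=32137; k=3: 1824+0+69·2·53=9138 → min 9138.
Optimal parenthesization: ((W₁ (W₂ W₃)) W₄) with cost 9138.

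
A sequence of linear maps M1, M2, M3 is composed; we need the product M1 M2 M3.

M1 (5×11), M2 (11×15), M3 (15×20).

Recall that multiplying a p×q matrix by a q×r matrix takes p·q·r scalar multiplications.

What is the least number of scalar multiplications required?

2325

Order (M1 (M2 M3)): (M2 M3): 11×15 by 15×20 → 11×20, cost 11·15·20 = 3300; (M1 (M2 M3)): 5×11 by 11×20 → 5×20, cost 5·11·20 = 1100; cumulative 4400. Total 4400.
Order ((M1 M2) M3): (M1 M2): 5×11 by 11×15 → 5×15, cost 5·11·15 = 825; ((M1 M2) M3): 5×15 by 15×20 → 5×20, cost 5·15·20 = 1500; cumulative 2325. Total 2325.
Minimum: 2325.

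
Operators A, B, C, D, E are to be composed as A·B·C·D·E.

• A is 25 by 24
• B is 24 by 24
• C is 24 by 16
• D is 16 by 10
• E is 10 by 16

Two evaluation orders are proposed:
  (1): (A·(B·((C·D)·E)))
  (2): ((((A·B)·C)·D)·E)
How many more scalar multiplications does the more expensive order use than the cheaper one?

5504

Order (1) = (A·(B·((C·D)·E))): (C·D): 24×16 by 16×10 → 24×10, cost 24·16·10 = 3840; ((C·D)·E): 24×10 by 10×16 → 24×16, cost 24·10·16 = 3840; cumulative 7680; (B·((C·D)·E)): 24×24 by 24×16 → 24×16, cost 24·24·16 = 9216; cumulative 16896; (A·(B·((C·D)·E))): 25×24 by 24×16 → 25×16, cost 25·24·16 = 9600; cumulative 26496. Total 26496.
Order (2) = ((((A·B)·C)·D)·E): (A·B): 25×24 by 24×24 → 25×24, cost 25·24·24 = 14400; ((A·B)·C): 25×24 by 24×16 → 25×16, cost 25·24·16 = 9600; cumulative 24000; (((A·B)·C)·D): 25×16 by 16×10 → 25×10, cost 25·16·10 = 4000; cumulative 28000; ((((A·B)·C)·D)·E): 25×10 by 10×16 → 25×16, cost 25·10·16 = 4000; cumulative 32000. Total 32000.
Difference: |26496 − 32000| = 5504.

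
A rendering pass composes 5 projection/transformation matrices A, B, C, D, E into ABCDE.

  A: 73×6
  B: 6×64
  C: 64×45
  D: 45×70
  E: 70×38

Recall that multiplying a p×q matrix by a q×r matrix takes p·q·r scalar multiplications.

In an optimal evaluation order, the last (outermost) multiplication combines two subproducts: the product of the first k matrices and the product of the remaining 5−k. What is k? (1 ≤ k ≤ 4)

1

Adjacent pairs: AB = 73·6·64 = 28032; BC = 6·64·45 = 17280; CD = 64·45·70 = 201600; DE = 45·70·38 = 119700.
Length 3: A..C: k=1: 0+17280+73·6·45=36990; k=2: 28032+0+73·64·45=238272 → min 36990 | B..D: k=2: 0+201600+6·64·70=228480; k=3: 17280+0+6·45·70=36180 → min 36180 | C..E: k=3: 0+119700+64·45·38=229140; k=4: 201600+0+64·70·38=371840 → min 229140.
Length 4: A..D: k=1: 0+36180+73·6·70=66840; k=2: 28032+201600+73·64·70=556672; k=3: 36990+0+73·45·70=266940 → min 66840 | B..E: k=2: 0+229140+6·64·38=243732; k=3: 17280+119700+6·45·38=147240; k=4: 36180+0+6·70·38=52140 → min 52140.
Top-level splits: k=1: (A..A)·(B..E) → 0+52140+73·6·38 = 68784; k=2: (A..B)·(C..E) → 28032+229140+73·64·38 = 434708; k=3: (A..C)·(D..E) → 36990+119700+73·45·38 = 281520; k=4: (A..D)·(E..E) → 66840+0+73·70·38 = 261020.
Best split is after A, i.e. k = 1.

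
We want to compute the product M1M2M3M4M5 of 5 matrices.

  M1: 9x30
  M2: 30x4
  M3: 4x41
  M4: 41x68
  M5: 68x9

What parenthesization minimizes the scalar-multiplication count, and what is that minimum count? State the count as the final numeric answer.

Adjacent pairs: M1M2 = 9·30·4 = 1080; M2M3 = 30·4·41 = 4920; M3M4 = 4·41·68 = 11152; M4M5 = 41·68·9 = 25092.
Length 3: M1..M3: k=1: 0+4920+9·30·41=15990; k=2: 1080+0+9·4·41=2556 → min 2556 | M2..M4: k=2: 0+11152+30·4·68=19312; k=3: 4920+0+30·41·68=88560 → min 19312 | M3..M5: k=3: 0+25092+4·41·9=26568; k=4: 11152+0+4·68·9=13600 → min 13600.
Length 4: M1..M4: k=1: 0+19312+9·30·68=37672; k=2: 1080+11152+9·4·68=14680; k=3: 2556+0+9·41·68=27648 → min 14680 | M2..M5: k=2: 0+13600+30·4·9=14680; k=3: 4920+25092+30·41·9=41082; k=4: 19312+0+30·68·9=37672 → min 14680.
Length 5: M1..M5: k=1: 0+14680+9·30·9=17110; k=2: 1080+13600+9·4·9=15004; k=3: 2556+25092+9·41·9=30969; k=4: 14680+0+9·68·9=20188 → min 15004.
Optimal parenthesization: ((M1M2)((M3M4)M5)) with cost 15004.

15004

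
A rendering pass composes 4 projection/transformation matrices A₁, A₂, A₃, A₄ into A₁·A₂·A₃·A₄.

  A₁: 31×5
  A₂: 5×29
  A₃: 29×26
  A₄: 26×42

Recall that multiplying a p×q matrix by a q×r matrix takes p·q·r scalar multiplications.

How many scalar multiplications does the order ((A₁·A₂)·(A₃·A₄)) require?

73921

(A₁·A₂): 31×5 by 5×29 → 31×29, cost 31·5·29 = 4495
(A₃·A₄): 29×26 by 26×42 → 29×42, cost 29·26·42 = 31668
((A₁·A₂)·(A₃·A₄)): 31×29 by 29×42 → 31×42, cost 31·29·42 = 37758; cumulative 73921
Total: 73921 scalar multiplications.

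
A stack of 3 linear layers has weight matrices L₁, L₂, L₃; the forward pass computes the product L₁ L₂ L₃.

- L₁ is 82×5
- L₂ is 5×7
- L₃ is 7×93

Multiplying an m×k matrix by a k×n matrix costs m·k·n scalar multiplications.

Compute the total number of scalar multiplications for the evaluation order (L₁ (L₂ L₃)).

41385

(L₂ L₃): 5×7 by 7×93 → 5×93, cost 5·7·93 = 3255
(L₁ (L₂ L₃)): 82×5 by 5×93 → 82×93, cost 82·5·93 = 38130; cumulative 41385
Total: 41385 scalar multiplications.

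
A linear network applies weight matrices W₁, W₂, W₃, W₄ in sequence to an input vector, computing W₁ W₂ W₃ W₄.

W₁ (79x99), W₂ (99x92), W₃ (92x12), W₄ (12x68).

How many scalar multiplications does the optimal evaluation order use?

267612

Adjacent pairs: W₁W₂ = 79·99·92 = 719532; W₂W₃ = 99·92·12 = 109296; W₃W₄ = 92·12·68 = 75072.
Length 3: W₁..W₃: k=1: 0+109296+79·99·12=203148; k=2: 719532+0+79·92·12=806748 → min 203148 | W₂..W₄: k=2: 0+75072+99·92·68=694416; k=3: 109296+0+99·12·68=190080 → min 190080.
Length 4: W₁..W₄: k=1: 0+190080+79·99·68=721908; k=2: 719532+75072+79·92·68=1288828; k=3: 203148+0+79·12·68=267612 → min 267612.
Optimal order: ((W₁ (W₂ W₃)) W₄) with cost 267612.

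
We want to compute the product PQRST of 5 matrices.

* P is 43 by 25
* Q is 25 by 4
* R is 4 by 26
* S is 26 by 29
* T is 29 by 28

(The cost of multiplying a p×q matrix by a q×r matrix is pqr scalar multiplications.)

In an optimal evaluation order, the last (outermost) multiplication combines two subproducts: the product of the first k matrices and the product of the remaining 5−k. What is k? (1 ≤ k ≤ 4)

2

Adjacent pairs: PQ = 43·25·4 = 4300; QR = 25·4·26 = 2600; RS = 4·26·29 = 3016; ST = 26·29·28 = 21112.
Length 3: P..R: k=1: 0+2600+43·25·26=30550; k=2: 4300+0+43·4·26=8772 → min 8772 | Q..S: k=2: 0+3016+25·4·29=5916; k=3: 2600+0+25·26·29=21450 → min 5916 | R..T: k=3: 0+21112+4·26·28=24024; k=4: 3016+0+4·29·28=6264 → min 6264.
Length 4: P..S: k=1: 0+5916+43·25·29=37091; k=2: 4300+3016+43·4·29=12304; k=3: 8772+0+43·26·29=41194 → min 12304 | Q..T: k=2: 0+6264+25·4·28=9064; k=3: 2600+21112+25·26·28=41912; k=4: 5916+0+25·29·28=26216 → min 9064.
Top-level splits: k=1: (P..P)·(Q..T) → 0+9064+43·25·28 = 39164; k=2: (P..Q)·(R..T) → 4300+6264+43·4·28 = 15380; k=3: (P..R)·(S..T) → 8772+21112+43·26·28 = 61188; k=4: (P..S)·(T..T) → 12304+0+43·29·28 = 47220.
Best split is after Q, i.e. k = 2.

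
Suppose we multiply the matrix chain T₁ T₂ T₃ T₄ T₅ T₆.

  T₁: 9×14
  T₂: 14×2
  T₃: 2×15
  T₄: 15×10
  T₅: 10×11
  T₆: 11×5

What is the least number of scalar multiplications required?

972

Adjacent pairs: T₁T₂ = 9·14·2 = 252; T₂T₃ = 14·2·15 = 420; T₃T₄ = 2·15·10 = 300; T₄T₅ = 15·10·11 = 1650; T₅T₆ = 10·11·5 = 550.
Length 3: T₁..T₃: k=1: 0+420+9·14·15=2310; k=2: 252+0+9·2·15=522 → min 522 | T₂..T₄: k=2: 0+300+14·2·10=580; k=3: 420+0+14·15·10=2520 → min 580 | T₃..T₅: k=3: 0+1650+2·15·11=1980; k=4: 300+0+2·10·11=520 → min 520 | T₄..T₆: k=4: 0+550+15·10·5=1300; k=5: 1650+0+15·11·5=2475 → min 1300.
Length 4: T₁..T₄: k=1: 0+580+9·14·10=1840; k=2: 252+300+9·2·10=732; k=3: 522+0+9·15·10=1872 → min 732 | T₂..T₅: k=2: 0+520+14·2·11=828; k=3: 420+1650+14·15·11=4380; k=4: 580+0+14·10·11=2120 → min 828 | T₃..T₆: k=3: 0+1300+2·15·5=1450; k=4: 300+550+2·10·5=950; k=5: 520+0+2·11·5=630 → min 630.
Length 5: T₁..T₅: k=1: 0+828+9·14·11=2214; k=2: 252+520+9·2·11=970; k=3: 522+1650+9·15·11=3657; k=4: 732+0+9·10·11=1722 → min 970 | T₂..T₆: k=2: 0+630+14·2·5=770; k=3: 420+1300+14·15·5=2770; k=4: 580+550+14·10·5=1830; k=5: 828+0+14·11·5=1598 → min 770.
Length 6: T₁..T₆: k=1: 0+770+9·14·5=1400; k=2: 252+630+9·2·5=972; k=3: 522+1300+9·15·5=2497; k=4: 732+550+9·10·5=1732; k=5: 970+0+9·11·5=1465 → min 972.
Optimal order: ((T₁ T₂) (((T₃ T₄) T₅) T₆)) with cost 972.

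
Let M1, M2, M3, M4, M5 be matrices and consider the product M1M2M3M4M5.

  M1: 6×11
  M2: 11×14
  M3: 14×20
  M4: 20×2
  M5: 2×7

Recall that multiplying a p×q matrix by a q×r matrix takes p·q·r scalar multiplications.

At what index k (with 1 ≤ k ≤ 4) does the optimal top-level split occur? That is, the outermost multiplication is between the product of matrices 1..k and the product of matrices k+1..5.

Adjacent pairs: M1M2 = 6·11·14 = 924; M2M3 = 11·14·20 = 3080; M3M4 = 14·20·2 = 560; M4M5 = 20·2·7 = 280.
Length 3: M1..M3: k=1: 0+3080+6·11·20=4400; k=2: 924+0+6·14·20=2604 → min 2604 | M2..M4: k=2: 0+560+11·14·2=868; k=3: 3080+0+11·20·2=3520 → min 868 | M3..M5: k=3: 0+280+14·20·7=2240; k=4: 560+0+14·2·7=756 → min 756.
Length 4: M1..M4: k=1: 0+868+6·11·2=1000; k=2: 924+560+6·14·2=1652; k=3: 2604+0+6·20·2=2844 → min 1000 | M2..M5: k=2: 0+756+11·14·7=1834; k=3: 3080+280+11·20·7=4900; k=4: 868+0+11·2·7=1022 → min 1022.
Top-level splits: k=1: (M1..M1)·(M2..M5) → 0+1022+6·11·7 = 1484; k=2: (M1..M2)·(M3..M5) → 924+756+6·14·7 = 2268; k=3: (M1..M3)·(M4..M5) → 2604+280+6·20·7 = 3724; k=4: (M1..M4)·(M5..M5) → 1000+0+6·2·7 = 1084.
Best split is after M4, i.e. k = 4.

4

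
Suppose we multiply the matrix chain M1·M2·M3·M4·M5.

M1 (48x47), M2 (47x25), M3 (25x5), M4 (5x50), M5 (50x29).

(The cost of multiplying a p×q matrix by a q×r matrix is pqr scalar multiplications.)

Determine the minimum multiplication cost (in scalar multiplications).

31365

Adjacent pairs: M1M2 = 48·47·25 = 56400; M2M3 = 47·25·5 = 5875; M3M4 = 25·5·50 = 6250; M4M5 = 5·50·29 = 7250.
Length 3: M1..M3: k=1: 0+5875+48·47·5=17155; k=2: 56400+0+48·25·5=62400 → min 17155 | M2..M4: k=2: 0+6250+47·25·50=65000; k=3: 5875+0+47·5·50=17625 → min 17625 | M3..M5: k=3: 0+7250+25·5·29=10875; k=4: 6250+0+25·50·29=42500 → min 10875.
Length 4: M1..M4: k=1: 0+17625+48·47·50=130425; k=2: 56400+6250+48·25·50=122650; k=3: 17155+0+48·5·50=29155 → min 29155 | M2..M5: k=2: 0+10875+47·25·29=44950; k=3: 5875+7250+47·5·29=19940; k=4: 17625+0+47·50·29=85775 → min 19940.
Length 5: M1..M5: k=1: 0+19940+48·47·29=85364; k=2: 56400+10875+48·25·29=102075; k=3: 17155+7250+48·5·29=31365; k=4: 29155+0+48·50·29=98755 → min 31365.
Optimal order: ((M1·(M2·M3))·(M4·M5)) with cost 31365.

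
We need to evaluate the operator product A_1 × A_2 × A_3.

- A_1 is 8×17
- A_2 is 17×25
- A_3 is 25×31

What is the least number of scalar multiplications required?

9600

Order (A_1 × (A_2 × A_3)): (A_2 × A_3): 17×25 by 25×31 → 17×31, cost 17·25·31 = 13175; (A_1 × (A_2 × A_3)): 8×17 by 17×31 → 8×31, cost 8·17·31 = 4216; cumulative 17391. Total 17391.
Order ((A_1 × A_2) × A_3): (A_1 × A_2): 8×17 by 17×25 → 8×25, cost 8·17·25 = 3400; ((A_1 × A_2) × A_3): 8×25 by 25×31 → 8×31, cost 8·25·31 = 6200; cumulative 9600. Total 9600.
Minimum: 9600.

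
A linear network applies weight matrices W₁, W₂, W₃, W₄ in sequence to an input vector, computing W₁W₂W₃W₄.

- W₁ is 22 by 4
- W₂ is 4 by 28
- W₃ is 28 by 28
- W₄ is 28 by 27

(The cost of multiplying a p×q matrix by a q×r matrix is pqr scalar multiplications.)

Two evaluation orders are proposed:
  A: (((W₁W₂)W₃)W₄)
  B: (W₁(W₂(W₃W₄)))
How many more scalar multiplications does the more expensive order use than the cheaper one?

9776

Order A = (((W₁W₂)W₃)W₄): (W₁W₂): 22×4 by 4×28 → 22×28, cost 22·4·28 = 2464; ((W₁W₂)W₃): 22×28 by 28×28 → 22×28, cost 22·28·28 = 17248; cumulative 19712; (((W₁W₂)W₃)W₄): 22×28 by 28×27 → 22×27, cost 22·28·27 = 16632; cumulative 36344. Total 36344.
Order B = (W₁(W₂(W₃W₄))): (W₃W₄): 28×28 by 28×27 → 28×27, cost 28·28·27 = 21168; (W₂(W₃W₄)): 4×28 by 28×27 → 4×27, cost 4·28·27 = 3024; cumulative 24192; (W₁(W₂(W₃W₄))): 22×4 by 4×27 → 22×27, cost 22·4·27 = 2376; cumulative 26568. Total 26568.
Difference: |36344 − 26568| = 9776.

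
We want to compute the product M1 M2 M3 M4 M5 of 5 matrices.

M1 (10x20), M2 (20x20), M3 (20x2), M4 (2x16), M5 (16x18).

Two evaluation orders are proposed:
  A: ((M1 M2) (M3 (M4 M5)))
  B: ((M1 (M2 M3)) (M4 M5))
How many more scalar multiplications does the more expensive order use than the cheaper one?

6760

Order A = ((M1 M2) (M3 (M4 M5))): (M1 M2): 10×20 by 20×20 → 10×20, cost 10·20·20 = 4000; (M4 M5): 2×16 by 16×18 → 2×18, cost 2·16·18 = 576; (M3 (M4 M5)): 20×2 by 2×18 → 20×18, cost 20·2·18 = 720; cumulative 1296; ((M1 M2) (M3 (M4 M5))): 10×20 by 20×18 → 10×18, cost 10·20·18 = 3600; cumulative 8896. Total 8896.
Order B = ((M1 (M2 M3)) (M4 M5)): (M2 M3): 20×20 by 20×2 → 20×2, cost 20·20·2 = 800; (M1 (M2 M3)): 10×20 by 20×2 → 10×2, cost 10·20·2 = 400; cumulative 1200; (M4 M5): 2×16 by 16×18 → 2×18, cost 2·16·18 = 576; ((M1 (M2 M3)) (M4 M5)): 10×2 by 2×18 → 10×18, cost 10·2·18 = 360; cumulative 2136. Total 2136.
Difference: |8896 − 2136| = 6760.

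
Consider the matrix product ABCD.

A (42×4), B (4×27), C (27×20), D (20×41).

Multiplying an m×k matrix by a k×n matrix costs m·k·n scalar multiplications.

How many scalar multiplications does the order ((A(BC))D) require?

(BC): 4×27 by 27×20 → 4×20, cost 4·27·20 = 2160
(A(BC)): 42×4 by 4×20 → 42×20, cost 42·4·20 = 3360; cumulative 5520
((A(BC))D): 42×20 by 20×41 → 42×41, cost 42·20·41 = 34440; cumulative 39960
Total: 39960 scalar multiplications.

39960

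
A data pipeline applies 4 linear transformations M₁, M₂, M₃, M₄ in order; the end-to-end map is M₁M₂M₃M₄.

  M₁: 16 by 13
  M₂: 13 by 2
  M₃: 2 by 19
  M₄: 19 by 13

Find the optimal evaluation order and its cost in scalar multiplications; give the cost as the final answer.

1326

Adjacent pairs: M₁M₂ = 16·13·2 = 416; M₂M₃ = 13·2·19 = 494; M₃M₄ = 2·19·13 = 494.
Length 3: M₁..M₃: k=1: 0+494+16·13·19=4446; k=2: 416+0+16·2·19=1024 → min 1024 | M₂..M₄: k=2: 0+494+13·2·13=832; k=3: 494+0+13·19·13=3705 → min 832.
Length 4: M₁..M₄: k=1: 0+832+16·13·13=3536; k=2: 416+494+16·2·13=1326; k=3: 1024+0+16·19·13=4976 → min 1326.
Optimal parenthesization: ((M₁M₂)(M₃M₄)) with cost 1326.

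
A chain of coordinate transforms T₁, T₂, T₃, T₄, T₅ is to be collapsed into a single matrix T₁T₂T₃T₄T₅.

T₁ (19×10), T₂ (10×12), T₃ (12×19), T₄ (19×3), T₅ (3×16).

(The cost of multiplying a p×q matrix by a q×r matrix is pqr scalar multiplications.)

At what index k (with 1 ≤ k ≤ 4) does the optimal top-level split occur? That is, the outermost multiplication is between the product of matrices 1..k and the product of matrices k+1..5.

4

Adjacent pairs: T₁T₂ = 19·10·12 = 2280; T₂T₃ = 10·12·19 = 2280; T₃T₄ = 12·19·3 = 684; T₄T₅ = 19·3·16 = 912.
Length 3: T₁..T₃: k=1: 0+2280+19·10·19=5890; k=2: 2280+0+19·12·19=6612 → min 5890 | T₂..T₄: k=2: 0+684+10·12·3=1044; k=3: 2280+0+10·19·3=2850 → min 1044 | T₃..T₅: k=3: 0+912+12·19·16=4560; k=4: 684+0+12·3·16=1260 → min 1260.
Length 4: T₁..T₄: k=1: 0+1044+19·10·3=1614; k=2: 2280+684+19·12·3=3648; k=3: 5890+0+19·19·3=6973 → min 1614 | T₂..T₅: k=2: 0+1260+10·12·16=3180; k=3: 2280+912+10·19·16=6232; k=4: 1044+0+10·3·16=1524 → min 1524.
Top-level splits: k=1: (T₁..T₁)·(T₂..T₅) → 0+1524+19·10·16 = 4564; k=2: (T₁..T₂)·(T₃..T₅) → 2280+1260+19·12·16 = 7188; k=3: (T₁..T₃)·(T₄..T₅) → 5890+912+19·19·16 = 12578; k=4: (T₁..T₄)·(T₅..T₅) → 1614+0+19·3·16 = 2526.
Best split is after T₄, i.e. k = 4.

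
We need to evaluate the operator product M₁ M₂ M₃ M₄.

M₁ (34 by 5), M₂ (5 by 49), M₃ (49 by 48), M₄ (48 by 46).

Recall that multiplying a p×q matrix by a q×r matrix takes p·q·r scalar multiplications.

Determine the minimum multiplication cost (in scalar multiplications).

30620

Adjacent pairs: M₁M₂ = 34·5·49 = 8330; M₂M₃ = 5·49·48 = 11760; M₃M₄ = 49·48·46 = 108192.
Length 3: M₁..M₃: k=1: 0+11760+34·5·48=19920; k=2: 8330+0+34·49·48=88298 → min 19920 | M₂..M₄: k=2: 0+108192+5·49·46=119462; k=3: 11760+0+5·48·46=22800 → min 22800.
Length 4: M₁..M₄: k=1: 0+22800+34·5·46=30620; k=2: 8330+108192+34·49·46=193158; k=3: 19920+0+34·48·46=94992 → min 30620.
Optimal order: (M₁ ((M₂ M₃) M₄)) with cost 30620.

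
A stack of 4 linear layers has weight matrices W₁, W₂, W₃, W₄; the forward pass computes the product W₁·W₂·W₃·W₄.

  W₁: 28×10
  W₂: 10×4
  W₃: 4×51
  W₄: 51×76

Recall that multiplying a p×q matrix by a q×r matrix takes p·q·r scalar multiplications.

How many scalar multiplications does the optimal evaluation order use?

25136

Adjacent pairs: W₁W₂ = 28·10·4 = 1120; W₂W₃ = 10·4·51 = 2040; W₃W₄ = 4·51·76 = 15504.
Length 3: W₁..W₃: k=1: 0+2040+28·10·51=16320; k=2: 1120+0+28·4·51=6832 → min 6832 | W₂..W₄: k=2: 0+15504+10·4·76=18544; k=3: 2040+0+10·51·76=40800 → min 18544.
Length 4: W₁..W₄: k=1: 0+18544+28·10·76=39824; k=2: 1120+15504+28·4·76=25136; k=3: 6832+0+28·51·76=115360 → min 25136.
Optimal order: ((W₁·W₂)·(W₃·W₄)) with cost 25136.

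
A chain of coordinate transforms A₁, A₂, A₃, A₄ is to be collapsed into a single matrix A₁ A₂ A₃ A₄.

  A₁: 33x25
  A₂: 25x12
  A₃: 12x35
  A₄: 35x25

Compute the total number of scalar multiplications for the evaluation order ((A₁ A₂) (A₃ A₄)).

30300

(A₁ A₂): 33×25 by 25×12 → 33×12, cost 33·25·12 = 9900
(A₃ A₄): 12×35 by 35×25 → 12×25, cost 12·35·25 = 10500
((A₁ A₂) (A₃ A₄)): 33×12 by 12×25 → 33×25, cost 33·12·25 = 9900; cumulative 30300
Total: 30300 scalar multiplications.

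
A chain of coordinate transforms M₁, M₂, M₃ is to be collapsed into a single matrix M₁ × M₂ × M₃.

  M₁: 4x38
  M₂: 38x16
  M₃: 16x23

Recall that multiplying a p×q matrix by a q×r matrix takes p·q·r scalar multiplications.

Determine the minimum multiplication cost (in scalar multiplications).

3904

Order (M₁ × (M₂ × M₃)): (M₂ × M₃): 38×16 by 16×23 → 38×23, cost 38·16·23 = 13984; (M₁ × (M₂ × M₃)): 4×38 by 38×23 → 4×23, cost 4·38·23 = 3496; cumulative 17480. Total 17480.
Order ((M₁ × M₂) × M₃): (M₁ × M₂): 4×38 by 38×16 → 4×16, cost 4·38·16 = 2432; ((M₁ × M₂) × M₃): 4×16 by 16×23 → 4×23, cost 4·16·23 = 1472; cumulative 3904. Total 3904.
Minimum: 3904.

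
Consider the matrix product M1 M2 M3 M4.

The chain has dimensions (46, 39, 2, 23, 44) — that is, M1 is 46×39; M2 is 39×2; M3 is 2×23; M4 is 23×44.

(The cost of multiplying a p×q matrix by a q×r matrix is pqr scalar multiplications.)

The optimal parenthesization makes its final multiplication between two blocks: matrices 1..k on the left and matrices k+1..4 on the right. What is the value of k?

Adjacent pairs: M1M2 = 46·39·2 = 3588; M2M3 = 39·2·23 = 1794; M3M4 = 2·23·44 = 2024.
Length 3: M1..M3: k=1: 0+1794+46·39·23=43056; k=2: 3588+0+46·2·23=5704 → min 5704 | M2..M4: k=2: 0+2024+39·2·44=5456; k=3: 1794+0+39·23·44=41262 → min 5456.
Top-level splits: k=1: (M1..M1)·(M2..M4) → 0+5456+46·39·44 = 84392; k=2: (M1..M2)·(M3..M4) → 3588+2024+46·2·44 = 9660; k=3: (M1..M3)·(M4..M4) → 5704+0+46·23·44 = 52256.
Best split is after M2, i.e. k = 2.

2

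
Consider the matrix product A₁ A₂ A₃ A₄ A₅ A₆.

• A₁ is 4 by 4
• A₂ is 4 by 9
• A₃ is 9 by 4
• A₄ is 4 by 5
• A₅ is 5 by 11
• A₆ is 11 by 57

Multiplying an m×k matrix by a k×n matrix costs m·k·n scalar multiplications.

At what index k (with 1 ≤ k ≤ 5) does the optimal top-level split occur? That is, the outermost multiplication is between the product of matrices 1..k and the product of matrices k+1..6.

Adjacent pairs: A₁A₂ = 4·4·9 = 144; A₂A₃ = 4·9·4 = 144; A₃A₄ = 9·4·5 = 180; A₄A₅ = 4·5·11 = 220; A₅A₆ = 5·11·57 = 3135.
Length 3: A₁..A₃: k=1: 0+144+4·4·4=208; k=2: 144+0+4·9·4=288 → min 208 | A₂..A₄: k=2: 0+180+4·9·5=360; k=3: 144+0+4·4·5=224 → min 224 | A₃..A₅: k=3: 0+220+9·4·11=616; k=4: 180+0+9·5·11=675 → min 616 | A₄..A₆: k=4: 0+3135+4·5·57=4275; k=5: 220+0+4·11·57=2728 → min 2728.
Length 4: A₁..A₄: k=1: 0+224+4·4·5=304; k=2: 144+180+4·9·5=504; k=3: 208+0+4·4·5=288 → min 288 | A₂..A₅: k=2: 0+616+4·9·11=1012; k=3: 144+220+4·4·11=540; k=4: 224+0+4·5·11=444 → min 444 | A₃..A₆: k=3: 0+2728+9·4·57=4780; k=4: 180+3135+9·5·57=5880; k=5: 616+0+9·11·57=6259 → min 4780.
Length 5: A₁..A₅: k=1: 0+444+4·4·11=620; k=2: 144+616+4·9·11=1156; k=3: 208+220+4·4·11=604; k=4: 288+0+4·5·11=508 → min 508 | A₂..A₆: k=2: 0+4780+4·9·57=6832; k=3: 144+2728+4·4·57=3784; k=4: 224+3135+4·5·57=4499; k=5: 444+0+4·11·57=2952 → min 2952.
Top-level splits: k=1: (A₁..A₁)·(A₂..A₆) → 0+2952+4·4·57 = 3864; k=2: (A₁..A₂)·(A₃..A₆) → 144+4780+4·9·57 = 6976; k=3: (A₁..A₃)·(A₄..A₆) → 208+2728+4·4·57 = 3848; k=4: (A₁..A₄)·(A₅..A₆) → 288+3135+4·5·57 = 4563; k=5: (A₁..A₅)·(A₆..A₆) → 508+0+4·11·57 = 3016.
Best split is after A₅, i.e. k = 5.

5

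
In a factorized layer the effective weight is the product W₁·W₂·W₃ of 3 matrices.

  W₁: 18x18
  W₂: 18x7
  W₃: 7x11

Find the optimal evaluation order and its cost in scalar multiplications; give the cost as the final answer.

(W₁·(W₂·W₃)): cost 4950.
((W₁·W₂)·W₃): cost 3654.
Optimal: ((W₁·W₂)·W₃) with cost 3654.

3654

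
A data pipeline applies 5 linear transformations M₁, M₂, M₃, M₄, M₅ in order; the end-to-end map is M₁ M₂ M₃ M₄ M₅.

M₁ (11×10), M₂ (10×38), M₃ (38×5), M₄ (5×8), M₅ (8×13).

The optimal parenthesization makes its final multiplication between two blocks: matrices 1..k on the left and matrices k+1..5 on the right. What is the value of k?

Adjacent pairs: M₁M₂ = 11·10·38 = 4180; M₂M₃ = 10·38·5 = 1900; M₃M₄ = 38·5·8 = 1520; M₄M₅ = 5·8·13 = 520.
Length 3: M₁..M₃: k=1: 0+1900+11·10·5=2450; k=2: 4180+0+11·38·5=6270 → min 2450 | M₂..M₄: k=2: 0+1520+10·38·8=4560; k=3: 1900+0+10·5·8=2300 → min 2300 | M₃..M₅: k=3: 0+520+38·5·13=2990; k=4: 1520+0+38·8·13=5472 → min 2990.
Length 4: M₁..M₄: k=1: 0+2300+11·10·8=3180; k=2: 4180+1520+11·38·8=9044; k=3: 2450+0+11·5·8=2890 → min 2890 | M₂..M₅: k=2: 0+2990+10·38·13=7930; k=3: 1900+520+10·5·13=3070; k=4: 2300+0+10·8·13=3340 → min 3070.
Top-level splits: k=1: (M₁..M₁)·(M₂..M₅) → 0+3070+11·10·13 = 4500; k=2: (M₁..M₂)·(M₃..M₅) → 4180+2990+11·38·13 = 12604; k=3: (M₁..M₃)·(M₄..M₅) → 2450+520+11·5·13 = 3685; k=4: (M₁..M₄)·(M₅..M₅) → 2890+0+11·8·13 = 4034.
Best split is after M₃, i.e. k = 3.

3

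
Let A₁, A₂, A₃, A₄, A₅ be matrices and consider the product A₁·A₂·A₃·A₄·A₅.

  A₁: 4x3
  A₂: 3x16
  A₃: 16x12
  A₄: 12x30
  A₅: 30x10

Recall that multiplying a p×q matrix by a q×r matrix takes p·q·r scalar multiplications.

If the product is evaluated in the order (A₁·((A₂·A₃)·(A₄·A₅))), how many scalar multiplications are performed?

4656

(A₂·A₃): 3×16 by 16×12 → 3×12, cost 3·16·12 = 576
(A₄·A₅): 12×30 by 30×10 → 12×10, cost 12·30·10 = 3600
((A₂·A₃)·(A₄·A₅)): 3×12 by 12×10 → 3×10, cost 3·12·10 = 360; cumulative 4536
(A₁·((A₂·A₃)·(A₄·A₅))): 4×3 by 3×10 → 4×10, cost 4·3·10 = 120; cumulative 4656
Total: 4656 scalar multiplications.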